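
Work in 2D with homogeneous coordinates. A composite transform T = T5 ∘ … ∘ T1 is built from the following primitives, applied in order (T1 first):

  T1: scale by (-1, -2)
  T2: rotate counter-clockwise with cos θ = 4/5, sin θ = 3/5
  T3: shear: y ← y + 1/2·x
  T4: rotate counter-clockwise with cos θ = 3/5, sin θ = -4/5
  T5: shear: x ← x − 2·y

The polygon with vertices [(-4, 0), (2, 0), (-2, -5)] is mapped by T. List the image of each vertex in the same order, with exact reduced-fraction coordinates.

image vertices: (136/25, -4/25), (-68/25, 2/25), (-312/25, 193/25)

T1 scale by (-1, -2): (-4, 0) → (4, 0); (2, 0) → (-2, 0); (-2, -5) → (2, 10)
T2 rotate counter-clockwise with cos θ = 4/5, sin θ = 3/5: (4, 0) → (16/5, 12/5); (-2, 0) → (-8/5, -6/5); (2, 10) → (-22/5, 46/5)
T3 shear: y ← y + 1/2·x: (16/5, 12/5) → (16/5, 4); (-8/5, -6/5) → (-8/5, -2); (-22/5, 46/5) → (-22/5, 7)
T4 rotate counter-clockwise with cos θ = 3/5, sin θ = -4/5: (16/5, 4) → (128/25, -4/25); (-8/5, -2) → (-64/25, 2/25); (-22/5, 7) → (74/25, 193/25)
T5 shear: x ← x − 2·y: (128/25, -4/25) → (136/25, -4/25); (-64/25, 2/25) → (-68/25, 2/25); (74/25, 193/25) → (-312/25, 193/25)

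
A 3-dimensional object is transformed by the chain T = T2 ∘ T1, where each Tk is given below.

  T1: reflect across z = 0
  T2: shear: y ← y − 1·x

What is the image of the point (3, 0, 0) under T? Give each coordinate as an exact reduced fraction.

T1 reflect across z = 0: (3, 0, 0) → (3, 0, 0)
T2 shear: y ← y − 1·x: (3, 0, 0) → (3, -3, 0)

T(p) = (3, -3, 0)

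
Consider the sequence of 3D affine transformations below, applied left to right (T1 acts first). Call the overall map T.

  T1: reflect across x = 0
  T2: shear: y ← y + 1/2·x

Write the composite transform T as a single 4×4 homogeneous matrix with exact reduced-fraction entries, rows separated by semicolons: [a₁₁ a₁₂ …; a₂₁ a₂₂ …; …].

T1 = [-1 0 0 0; 0 1 0 0; 0 0 1 0; 0 0 0 1]
T2·T1 = [-1 0 0 0; -1/2 1 0 0; 0 0 1 0; 0 0 0 1]

T = [-1 0 0 0; -1/2 1 0 0; 0 0 1 0; 0 0 0 1]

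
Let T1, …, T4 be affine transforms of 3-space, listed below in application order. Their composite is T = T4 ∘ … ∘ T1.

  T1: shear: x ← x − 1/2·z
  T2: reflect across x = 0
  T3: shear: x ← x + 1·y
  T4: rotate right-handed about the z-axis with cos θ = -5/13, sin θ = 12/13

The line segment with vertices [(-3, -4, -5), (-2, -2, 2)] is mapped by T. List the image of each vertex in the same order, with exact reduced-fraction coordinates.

T1 shear: x ← x − 1/2·z: (-3, -4, -5) → (-1/2, -4, -5); (-2, -2, 2) → (-3, -2, 2)
T2 reflect across x = 0: (-1/2, -4, -5) → (1/2, -4, -5); (-3, -2, 2) → (3, -2, 2)
T3 shear: x ← x + 1·y: (1/2, -4, -5) → (-7/2, -4, -5); (3, -2, 2) → (1, -2, 2)
T4 rotate right-handed about the z-axis with cos θ = -5/13, sin θ = 12/13: (-7/2, -4, -5) → (131/26, -22/13, -5); (1, -2, 2) → (19/13, 22/13, 2)

image vertices: (131/26, -22/13, -5), (19/13, 22/13, 2)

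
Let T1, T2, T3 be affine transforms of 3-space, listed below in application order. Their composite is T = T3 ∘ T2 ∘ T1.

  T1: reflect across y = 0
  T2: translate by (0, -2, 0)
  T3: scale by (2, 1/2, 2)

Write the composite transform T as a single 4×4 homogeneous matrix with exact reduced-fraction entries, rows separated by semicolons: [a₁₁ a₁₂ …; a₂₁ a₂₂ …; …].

T1 = [1 0 0 0; 0 -1 0 0; 0 0 1 0; 0 0 0 1]
T2·T1 = [1 0 0 0; 0 -1 0 -2; 0 0 1 0; 0 0 0 1]
T3·…·T1 = [2 0 0 0; 0 -1/2 0 -1; 0 0 2 0; 0 0 0 1]

T = [2 0 0 0; 0 -1/2 0 -1; 0 0 2 0; 0 0 0 1]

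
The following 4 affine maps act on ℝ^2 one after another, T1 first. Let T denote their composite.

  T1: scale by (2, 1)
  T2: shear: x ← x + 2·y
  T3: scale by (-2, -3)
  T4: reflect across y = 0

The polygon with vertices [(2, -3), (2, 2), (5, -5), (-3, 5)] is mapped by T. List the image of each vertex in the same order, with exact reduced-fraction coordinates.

T1 scale by (2, 1): (2, -3) → (4, -3); (2, 2) → (4, 2); (5, -5) → (10, -5); (-3, 5) → (-6, 5)
T2 shear: x ← x + 2·y: (4, -3) → (-2, -3); (4, 2) → (8, 2); (10, -5) → (0, -5); (-6, 5) → (4, 5)
T3 scale by (-2, -3): (-2, -3) → (4, 9); (8, 2) → (-16, -6); (0, -5) → (0, 15); (4, 5) → (-8, -15)
T4 reflect across y = 0: (4, 9) → (4, -9); (-16, -6) → (-16, 6); (0, 15) → (0, -15); (-8, -15) → (-8, 15)

image vertices: (4, -9), (-16, 6), (0, -15), (-8, 15)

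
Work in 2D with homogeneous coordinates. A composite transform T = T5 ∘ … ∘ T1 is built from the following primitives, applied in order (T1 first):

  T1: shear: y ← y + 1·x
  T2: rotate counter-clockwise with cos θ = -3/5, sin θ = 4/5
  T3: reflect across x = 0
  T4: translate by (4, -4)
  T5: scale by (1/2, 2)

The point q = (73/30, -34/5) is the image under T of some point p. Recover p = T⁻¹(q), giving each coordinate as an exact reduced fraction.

T1 = [1 0 0; 1 1 0; 0 0 1]
T2·T1 = [-7/5 -4/5 0; 1/5 -3/5 0; 0 0 1]
T3·…·T1 = [7/5 4/5 0; 1/5 -3/5 0; 0 0 1]
T4·…·T1 = [7/5 4/5 4; 1/5 -3/5 -4; 0 0 1]
T5·…·T1 = [7/10 2/5 2; 2/5 -6/5 -8; 0 0 1]
det M = -1; M⁻¹ = [6/5 2/5 4/5; 2/5 -7/10 -32/5; 0 0 1]
M⁻¹ · (73/30, -34/5)ᵀ = (1, -2/3)ᵀ

p = (1, -2/3)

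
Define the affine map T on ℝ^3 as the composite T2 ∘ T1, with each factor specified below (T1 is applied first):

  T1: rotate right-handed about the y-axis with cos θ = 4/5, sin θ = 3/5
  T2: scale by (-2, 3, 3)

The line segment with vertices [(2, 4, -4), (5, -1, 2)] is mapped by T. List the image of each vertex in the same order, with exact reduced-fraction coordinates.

T1 rotate right-handed about the y-axis with cos θ = 4/5, sin θ = 3/5: (2, 4, -4) → (-4/5, 4, -22/5); (5, -1, 2) → (26/5, -1, -7/5)
T2 scale by (-2, 3, 3): (-4/5, 4, -22/5) → (8/5, 12, -66/5); (26/5, -1, -7/5) → (-52/5, -3, -21/5)

image vertices: (8/5, 12, -66/5), (-52/5, -3, -21/5)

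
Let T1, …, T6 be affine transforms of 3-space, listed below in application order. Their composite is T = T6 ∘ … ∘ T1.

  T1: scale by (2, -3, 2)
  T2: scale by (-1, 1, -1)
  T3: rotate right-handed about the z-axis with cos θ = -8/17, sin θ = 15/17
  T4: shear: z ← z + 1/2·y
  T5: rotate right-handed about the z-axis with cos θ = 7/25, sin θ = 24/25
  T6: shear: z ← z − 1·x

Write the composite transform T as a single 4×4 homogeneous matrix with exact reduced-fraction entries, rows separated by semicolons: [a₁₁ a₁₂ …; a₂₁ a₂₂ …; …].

T1 = [2 0 0 0; 0 -3 0 0; 0 0 2 0; 0 0 0 1]
T2·T1 = [-2 0 0 0; 0 -3 0 0; 0 0 -2 0; 0 0 0 1]
T3·…·T1 = [16/17 45/17 0 0; -30/17 24/17 0 0; 0 0 -2 0; 0 0 0 1]
T4·…·T1 = [16/17 45/17 0 0; -30/17 24/17 0 0; -15/17 12/17 -2 0; 0 0 0 1]
T5·…·T1 = [832/425 -261/425 0 0; 174/425 1248/425 0 0; -15/17 12/17 -2 0; 0 0 0 1]
T6·…·T1 = [832/425 -261/425 0 0; 174/425 1248/425 0 0; -71/25 33/25 -2 0; 0 0 0 1]

T = [832/425 -261/425 0 0; 174/425 1248/425 0 0; -71/25 33/25 -2 0; 0 0 0 1]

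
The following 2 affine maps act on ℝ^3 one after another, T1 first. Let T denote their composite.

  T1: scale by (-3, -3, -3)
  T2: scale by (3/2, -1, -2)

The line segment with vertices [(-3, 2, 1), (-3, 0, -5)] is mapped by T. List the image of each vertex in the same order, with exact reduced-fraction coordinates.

T1 scale by (-3, -3, -3): (-3, 2, 1) → (9, -6, -3); (-3, 0, -5) → (9, 0, 15)
T2 scale by (3/2, -1, -2): (9, -6, -3) → (27/2, 6, 6); (9, 0, 15) → (27/2, 0, -30)

image vertices: (27/2, 6, 6), (27/2, 0, -30)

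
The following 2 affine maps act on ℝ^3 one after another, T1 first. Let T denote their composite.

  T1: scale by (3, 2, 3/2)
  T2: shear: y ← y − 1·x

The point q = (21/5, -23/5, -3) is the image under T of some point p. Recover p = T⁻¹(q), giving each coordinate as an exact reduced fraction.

T1 = [3 0 0 0; 0 2 0 0; 0 0 3/2 0; 0 0 0 1]
T2·T1 = [3 0 0 0; -3 2 0 0; 0 0 3/2 0; 0 0 0 1]
det M = 9; M⁻¹ = [1/3 0 0 0; 1/2 1/2 0 0; 0 0 2/3 0; 0 0 0 1]
M⁻¹ · (21/5, -23/5, -3)ᵀ = (7/5, -1/5, -2)ᵀ

p = (7/5, -1/5, -2)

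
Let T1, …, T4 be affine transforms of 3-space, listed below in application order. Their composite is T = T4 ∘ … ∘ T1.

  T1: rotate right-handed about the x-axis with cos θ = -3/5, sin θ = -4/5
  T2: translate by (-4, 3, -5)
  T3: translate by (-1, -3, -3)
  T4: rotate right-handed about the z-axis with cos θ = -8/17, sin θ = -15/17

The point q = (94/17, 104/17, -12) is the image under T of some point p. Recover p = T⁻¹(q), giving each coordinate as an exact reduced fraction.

T1 = [1 0 0 0; 0 -3/5 4/5 0; 0 -4/5 -3/5 0; 0 0 0 1]
T2·T1 = [1 0 0 -4; 0 -3/5 4/5 3; 0 -4/5 -3/5 -5; 0 0 0 1]
T3·…·T1 = [1 0 0 -5; 0 -3/5 4/5 0; 0 -4/5 -3/5 -8; 0 0 0 1]
T4·…·T1 = [-8/17 -9/17 12/17 40/17; -15/17 24/85 -32/85 75/17; 0 -4/5 -3/5 -8; 0 0 0 1]
det M = 1; M⁻¹ = [-8/17 -15/17 0 5; -9/17 24/85 -4/5 -32/5; 12/17 -32/85 -3/5 -24/5; 0 0 0 1]
M⁻¹ · (94/17, 104/17, -12)ᵀ = (-3, 2, 4)ᵀ

p = (-3, 2, 4)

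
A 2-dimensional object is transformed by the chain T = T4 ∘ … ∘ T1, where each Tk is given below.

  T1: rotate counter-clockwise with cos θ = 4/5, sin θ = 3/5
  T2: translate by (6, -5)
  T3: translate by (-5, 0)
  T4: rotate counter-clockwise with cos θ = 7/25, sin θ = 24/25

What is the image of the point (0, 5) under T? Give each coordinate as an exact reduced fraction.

T(p) = (2/5, -11/5)

T1 rotate counter-clockwise with cos θ = 4/5, sin θ = 3/5: (0, 5) → (-3, 4)
T2 translate by (6, -5): (-3, 4) → (3, -1)
T3 translate by (-5, 0): (3, -1) → (-2, -1)
T4 rotate counter-clockwise with cos θ = 7/25, sin θ = 24/25: (-2, -1) → (2/5, -11/5)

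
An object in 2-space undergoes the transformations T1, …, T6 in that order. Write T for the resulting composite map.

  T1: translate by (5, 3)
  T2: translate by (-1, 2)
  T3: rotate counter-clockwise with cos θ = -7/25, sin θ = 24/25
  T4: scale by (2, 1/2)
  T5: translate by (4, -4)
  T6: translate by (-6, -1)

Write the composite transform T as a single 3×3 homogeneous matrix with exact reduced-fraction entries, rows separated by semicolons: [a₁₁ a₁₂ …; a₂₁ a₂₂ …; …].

T = [-14/25 -48/25 -346/25; 12/25 -7/50 -189/50; 0 0 1]

T1 = [1 0 5; 0 1 3; 0 0 1]
T2·T1 = [1 0 4; 0 1 5; 0 0 1]
T3·…·T1 = [-7/25 -24/25 -148/25; 24/25 -7/25 61/25; 0 0 1]
T4·…·T1 = [-14/25 -48/25 -296/25; 12/25 -7/50 61/50; 0 0 1]
T5·…·T1 = [-14/25 -48/25 -196/25; 12/25 -7/50 -139/50; 0 0 1]
T6·…·T1 = [-14/25 -48/25 -346/25; 12/25 -7/50 -189/50; 0 0 1]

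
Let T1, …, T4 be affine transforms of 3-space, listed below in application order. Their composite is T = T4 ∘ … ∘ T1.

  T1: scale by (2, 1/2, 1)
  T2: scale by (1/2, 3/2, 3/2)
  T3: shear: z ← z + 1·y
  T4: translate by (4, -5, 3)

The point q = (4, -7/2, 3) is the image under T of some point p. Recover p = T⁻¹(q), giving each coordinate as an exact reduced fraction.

p = (0, 2, -1)

T1 = [2 0 0 0; 0 1/2 0 0; 0 0 1 0; 0 0 0 1]
T2·T1 = [1 0 0 0; 0 3/4 0 0; 0 0 3/2 0; 0 0 0 1]
T3·…·T1 = [1 0 0 0; 0 3/4 0 0; 0 3/4 3/2 0; 0 0 0 1]
T4·…·T1 = [1 0 0 4; 0 3/4 0 -5; 0 3/4 3/2 3; 0 0 0 1]
det M = 9/8; M⁻¹ = [1 0 0 -4; 0 4/3 0 20/3; 0 -2/3 2/3 -16/3; 0 0 0 1]
M⁻¹ · (4, -7/2, 3)ᵀ = (0, 2, -1)ᵀ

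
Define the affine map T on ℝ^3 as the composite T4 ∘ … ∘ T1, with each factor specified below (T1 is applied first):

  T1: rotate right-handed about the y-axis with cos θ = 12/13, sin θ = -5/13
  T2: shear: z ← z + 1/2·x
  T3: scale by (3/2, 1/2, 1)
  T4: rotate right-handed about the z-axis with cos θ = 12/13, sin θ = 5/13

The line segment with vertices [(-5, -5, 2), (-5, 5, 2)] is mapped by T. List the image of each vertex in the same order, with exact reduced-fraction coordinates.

image vertices: (-2195/338, -915/169, -36/13), (-2845/338, -135/169, -36/13)

T1 rotate right-handed about the y-axis with cos θ = 12/13, sin θ = -5/13: (-5, -5, 2) → (-70/13, -5, -1/13); (-5, 5, 2) → (-70/13, 5, -1/13)
T2 shear: z ← z + 1/2·x: (-70/13, -5, -1/13) → (-70/13, -5, -36/13); (-70/13, 5, -1/13) → (-70/13, 5, -36/13)
T3 scale by (3/2, 1/2, 1): (-70/13, -5, -36/13) → (-105/13, -5/2, -36/13); (-70/13, 5, -36/13) → (-105/13, 5/2, -36/13)
T4 rotate right-handed about the z-axis with cos θ = 12/13, sin θ = 5/13: (-105/13, -5/2, -36/13) → (-2195/338, -915/169, -36/13); (-105/13, 5/2, -36/13) → (-2845/338, -135/169, -36/13)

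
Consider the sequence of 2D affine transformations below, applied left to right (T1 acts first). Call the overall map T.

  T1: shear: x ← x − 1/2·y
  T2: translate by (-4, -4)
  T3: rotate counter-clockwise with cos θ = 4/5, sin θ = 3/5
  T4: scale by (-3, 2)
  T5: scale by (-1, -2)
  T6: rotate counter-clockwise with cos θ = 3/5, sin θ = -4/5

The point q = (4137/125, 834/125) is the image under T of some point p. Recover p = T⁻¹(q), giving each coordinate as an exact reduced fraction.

T1 = [1 -1/2 0; 0 1 0; 0 0 1]
T2·T1 = [1 -1/2 -4; 0 1 -4; 0 0 1]
T3·…·T1 = [4/5 -1 -4/5; 3/5 1/2 -28/5; 0 0 1]
T4·…·T1 = [-12/5 3 12/5; 6/5 1 -56/5; 0 0 1]
T5·…·T1 = [12/5 -3 -12/5; -12/5 -2 112/5; 0 0 1]
T6·…·T1 = [-12/25 -17/5 412/25; -84/25 6/5 384/25; 0 0 1]
det M = -12; M⁻¹ = [-1/10 -17/60 6; -7/25 1/25 4; 0 0 1]
M⁻¹ · (4137/125, 834/125)ᵀ = (4/5, -5)ᵀ

p = (4/5, -5)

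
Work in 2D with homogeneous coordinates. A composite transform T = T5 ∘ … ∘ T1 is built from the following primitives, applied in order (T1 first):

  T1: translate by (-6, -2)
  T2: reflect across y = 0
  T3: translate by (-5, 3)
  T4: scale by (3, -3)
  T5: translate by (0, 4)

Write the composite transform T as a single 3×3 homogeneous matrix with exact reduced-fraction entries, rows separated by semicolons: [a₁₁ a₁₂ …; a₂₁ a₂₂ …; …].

T1 = [1 0 -6; 0 1 -2; 0 0 1]
T2·T1 = [1 0 -6; 0 -1 2; 0 0 1]
T3·…·T1 = [1 0 -11; 0 -1 5; 0 0 1]
T4·…·T1 = [3 0 -33; 0 3 -15; 0 0 1]
T5·…·T1 = [3 0 -33; 0 3 -11; 0 0 1]

T = [3 0 -33; 0 3 -11; 0 0 1]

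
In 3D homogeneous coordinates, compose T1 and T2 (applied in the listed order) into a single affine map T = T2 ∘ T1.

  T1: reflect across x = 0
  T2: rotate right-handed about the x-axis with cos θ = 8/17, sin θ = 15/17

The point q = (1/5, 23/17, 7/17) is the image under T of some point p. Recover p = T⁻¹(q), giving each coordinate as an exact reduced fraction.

p = (-1/5, 1, -1)

T1 = [-1 0 0 0; 0 1 0 0; 0 0 1 0; 0 0 0 1]
T2·T1 = [-1 0 0 0; 0 8/17 -15/17 0; 0 15/17 8/17 0; 0 0 0 1]
det M = -1; M⁻¹ = [-1 0 0 0; 0 8/17 15/17 0; 0 -15/17 8/17 0; 0 0 0 1]
M⁻¹ · (1/5, 23/17, 7/17)ᵀ = (-1/5, 1, -1)ᵀ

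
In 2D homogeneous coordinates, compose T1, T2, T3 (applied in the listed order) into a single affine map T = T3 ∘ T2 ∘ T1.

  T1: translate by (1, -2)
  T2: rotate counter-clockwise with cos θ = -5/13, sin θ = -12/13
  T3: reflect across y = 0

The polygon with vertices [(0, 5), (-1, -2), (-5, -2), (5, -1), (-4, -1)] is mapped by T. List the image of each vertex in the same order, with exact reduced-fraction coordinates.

image vertices: (31/13, 27/13), (-48/13, -20/13), (-28/13, -68/13), (-66/13, 57/13), (-21/13, -51/13)

T1 translate by (1, -2): (0, 5) → (1, 3); (-1, -2) → (0, -4); (-5, -2) → (-4, -4); (5, -1) → (6, -3); (-4, -1) → (-3, -3)
T2 rotate counter-clockwise with cos θ = -5/13, sin θ = -12/13: (1, 3) → (31/13, -27/13); (0, -4) → (-48/13, 20/13); (-4, -4) → (-28/13, 68/13); (6, -3) → (-66/13, -57/13); (-3, -3) → (-21/13, 51/13)
T3 reflect across y = 0: (31/13, -27/13) → (31/13, 27/13); (-48/13, 20/13) → (-48/13, -20/13); (-28/13, 68/13) → (-28/13, -68/13); (-66/13, -57/13) → (-66/13, 57/13); (-21/13, 51/13) → (-21/13, -51/13)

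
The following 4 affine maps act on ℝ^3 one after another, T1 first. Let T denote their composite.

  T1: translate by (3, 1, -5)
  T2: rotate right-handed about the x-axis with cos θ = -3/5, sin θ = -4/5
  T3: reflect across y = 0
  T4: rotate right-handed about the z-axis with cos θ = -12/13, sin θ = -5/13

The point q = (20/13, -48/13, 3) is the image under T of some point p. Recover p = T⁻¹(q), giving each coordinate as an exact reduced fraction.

T1 = [1 0 0 3; 0 1 0 1; 0 0 1 -5; 0 0 0 1]
T2·T1 = [1 0 0 3; 0 -3/5 4/5 -23/5; 0 -4/5 -3/5 11/5; 0 0 0 1]
T3·…·T1 = [1 0 0 3; 0 3/5 -4/5 23/5; 0 -4/5 -3/5 11/5; 0 0 0 1]
T4·…·T1 = [-12/13 3/13 -4/13 -1; -5/13 -36/65 48/65 -27/5; 0 -4/5 -3/5 11/5; 0 0 0 1]
det M = -1; M⁻¹ = [-12/13 -5/13 0 -3; 3/13 -36/65 -4/5 -1; -4/13 48/65 -3/5 5; 0 0 0 1]
M⁻¹ · (20/13, -48/13, 3)ᵀ = (-3, -1, 0)ᵀ

p = (-3, -1, 0)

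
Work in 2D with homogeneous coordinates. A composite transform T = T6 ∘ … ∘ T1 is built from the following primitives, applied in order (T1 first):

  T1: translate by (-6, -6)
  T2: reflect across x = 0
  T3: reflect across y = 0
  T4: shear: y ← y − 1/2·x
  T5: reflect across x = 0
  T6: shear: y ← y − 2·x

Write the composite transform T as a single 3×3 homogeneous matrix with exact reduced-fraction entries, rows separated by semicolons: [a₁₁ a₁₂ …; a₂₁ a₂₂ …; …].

T = [1 0 -6; -3/2 -1 15; 0 0 1]

T1 = [1 0 -6; 0 1 -6; 0 0 1]
T2·T1 = [-1 0 6; 0 1 -6; 0 0 1]
T3·…·T1 = [-1 0 6; 0 -1 6; 0 0 1]
T4·…·T1 = [-1 0 6; 1/2 -1 3; 0 0 1]
T5·…·T1 = [1 0 -6; 1/2 -1 3; 0 0 1]
T6·…·T1 = [1 0 -6; -3/2 -1 15; 0 0 1]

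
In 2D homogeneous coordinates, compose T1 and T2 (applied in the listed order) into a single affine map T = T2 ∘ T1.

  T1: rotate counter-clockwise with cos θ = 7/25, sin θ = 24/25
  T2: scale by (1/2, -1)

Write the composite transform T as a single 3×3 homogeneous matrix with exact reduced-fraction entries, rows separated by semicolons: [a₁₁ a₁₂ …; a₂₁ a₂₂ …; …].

T = [7/50 -12/25 0; -24/25 -7/25 0; 0 0 1]

T1 = [7/25 -24/25 0; 24/25 7/25 0; 0 0 1]
T2·T1 = [7/50 -12/25 0; -24/25 -7/25 0; 0 0 1]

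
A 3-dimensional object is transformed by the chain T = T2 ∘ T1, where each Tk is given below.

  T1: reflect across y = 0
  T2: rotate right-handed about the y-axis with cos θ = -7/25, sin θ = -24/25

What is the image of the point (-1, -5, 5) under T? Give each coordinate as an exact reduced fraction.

T(p) = (-113/25, 5, -59/25)

T1 reflect across y = 0: (-1, -5, 5) → (-1, 5, 5)
T2 rotate right-handed about the y-axis with cos θ = -7/25, sin θ = -24/25: (-1, 5, 5) → (-113/25, 5, -59/25)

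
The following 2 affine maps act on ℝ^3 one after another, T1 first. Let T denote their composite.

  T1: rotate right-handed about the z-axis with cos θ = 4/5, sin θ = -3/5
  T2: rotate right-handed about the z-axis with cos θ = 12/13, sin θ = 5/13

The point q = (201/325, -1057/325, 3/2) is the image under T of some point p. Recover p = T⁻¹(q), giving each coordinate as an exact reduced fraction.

T1 = [4/5 3/5 0 0; -3/5 4/5 0 0; 0 0 1 0; 0 0 0 1]
T2·T1 = [63/65 16/65 0 0; -16/65 63/65 0 0; 0 0 1 0; 0 0 0 1]
det M = 1; M⁻¹ = [63/65 -16/65 0 0; 16/65 63/65 0 0; 0 0 1 0; 0 0 0 1]
M⁻¹ · (201/325, -1057/325, 3/2)ᵀ = (7/5, -3, 3/2)ᵀ

p = (7/5, -3, 3/2)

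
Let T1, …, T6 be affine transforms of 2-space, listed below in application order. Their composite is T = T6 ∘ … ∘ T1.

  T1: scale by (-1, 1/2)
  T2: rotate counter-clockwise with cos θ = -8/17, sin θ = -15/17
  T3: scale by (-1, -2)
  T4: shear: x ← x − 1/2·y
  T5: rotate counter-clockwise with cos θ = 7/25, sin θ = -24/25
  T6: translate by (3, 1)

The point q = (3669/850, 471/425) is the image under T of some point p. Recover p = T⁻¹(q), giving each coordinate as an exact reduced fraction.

T1 = [-1 0 0; 0 1/2 0; 0 0 1]
T2·T1 = [8/17 15/34 0; 15/17 -4/17 0; 0 0 1]
T3·…·T1 = [-8/17 -15/34 0; -30/17 8/17 0; 0 0 1]
T4·…·T1 = [7/17 -23/34 0; -30/17 8/17 0; 0 0 1]
T5·…·T1 = [-671/425 223/850 0; -378/425 332/425 0; 0 0 1]
T6·…·T1 = [-671/425 223/850 3; -378/425 332/425 1; 0 0 1]
det M = -1; M⁻¹ = [-332/425 223/850 1769/850; -378/425 671/425 463/425; 0 0 1]
M⁻¹ · (3669/850, 471/425)ᵀ = (-1, -1)ᵀ

p = (-1, -1)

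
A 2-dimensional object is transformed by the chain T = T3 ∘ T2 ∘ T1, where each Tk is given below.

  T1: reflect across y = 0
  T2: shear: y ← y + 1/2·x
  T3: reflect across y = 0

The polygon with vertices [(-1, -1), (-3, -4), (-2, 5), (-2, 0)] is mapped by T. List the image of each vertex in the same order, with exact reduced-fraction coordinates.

T1 reflect across y = 0: (-1, -1) → (-1, 1); (-3, -4) → (-3, 4); (-2, 5) → (-2, -5); (-2, 0) → (-2, 0)
T2 shear: y ← y + 1/2·x: (-1, 1) → (-1, 1/2); (-3, 4) → (-3, 5/2); (-2, -5) → (-2, -6); (-2, 0) → (-2, -1)
T3 reflect across y = 0: (-1, 1/2) → (-1, -1/2); (-3, 5/2) → (-3, -5/2); (-2, -6) → (-2, 6); (-2, -1) → (-2, 1)

image vertices: (-1, -1/2), (-3, -5/2), (-2, 6), (-2, 1)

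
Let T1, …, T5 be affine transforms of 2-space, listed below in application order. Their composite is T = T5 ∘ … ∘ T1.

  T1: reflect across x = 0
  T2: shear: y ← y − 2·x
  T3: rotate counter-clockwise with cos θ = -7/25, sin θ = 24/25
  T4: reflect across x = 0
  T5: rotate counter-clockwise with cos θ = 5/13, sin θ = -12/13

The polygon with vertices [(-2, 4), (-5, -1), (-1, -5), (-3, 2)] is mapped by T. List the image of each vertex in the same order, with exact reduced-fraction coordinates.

image vertices: (646/325, 72/325), (1219/325, 3733/325), (71/325, 2297/325), (33/13, 56/13)

T1 reflect across x = 0: (-2, 4) → (2, 4); (-5, -1) → (5, -1); (-1, -5) → (1, -5); (-3, 2) → (3, 2)
T2 shear: y ← y − 2·x: (2, 4) → (2, 0); (5, -1) → (5, -11); (1, -5) → (1, -7); (3, 2) → (3, -4)
T3 rotate counter-clockwise with cos θ = -7/25, sin θ = 24/25: (2, 0) → (-14/25, 48/25); (5, -11) → (229/25, 197/25); (1, -7) → (161/25, 73/25); (3, -4) → (3, 4)
T4 reflect across x = 0: (-14/25, 48/25) → (14/25, 48/25); (229/25, 197/25) → (-229/25, 197/25); (161/25, 73/25) → (-161/25, 73/25); (3, 4) → (-3, 4)
T5 rotate counter-clockwise with cos θ = 5/13, sin θ = -12/13: (14/25, 48/25) → (646/325, 72/325); (-229/25, 197/25) → (1219/325, 3733/325); (-161/25, 73/25) → (71/325, 2297/325); (-3, 4) → (33/13, 56/13)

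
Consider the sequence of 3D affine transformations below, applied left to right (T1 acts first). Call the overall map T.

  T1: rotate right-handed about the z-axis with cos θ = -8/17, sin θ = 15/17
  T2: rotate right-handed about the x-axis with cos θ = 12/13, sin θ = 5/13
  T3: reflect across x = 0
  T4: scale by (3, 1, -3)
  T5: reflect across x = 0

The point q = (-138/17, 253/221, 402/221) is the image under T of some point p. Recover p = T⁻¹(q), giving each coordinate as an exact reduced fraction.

T1 = [-8/17 -15/17 0 0; 15/17 -8/17 0 0; 0 0 1 0; 0 0 0 1]
T2·T1 = [-8/17 -15/17 0 0; 180/221 -96/221 -5/13 0; 75/221 -40/221 12/13 0; 0 0 0 1]
T3·…·T1 = [8/17 15/17 0 0; 180/221 -96/221 -5/13 0; 75/221 -40/221 12/13 0; 0 0 0 1]
T4·…·T1 = [24/17 45/17 0 0; 180/221 -96/221 -5/13 0; -225/221 120/221 -36/13 0; 0 0 0 1]
T5·…·T1 = [-24/17 -45/17 0 0; 180/221 -96/221 -5/13 0; -225/221 120/221 -36/13 0; 0 0 0 1]
det M = -9; M⁻¹ = [-8/51 180/221 -25/221 0; -5/17 -96/221 40/663 0; 0 -5/13 -4/13 0; 0 0 0 1]
M⁻¹ · (-138/17, 253/221, 402/221)ᵀ = (2, 2, -1)ᵀ

p = (2, 2, -1)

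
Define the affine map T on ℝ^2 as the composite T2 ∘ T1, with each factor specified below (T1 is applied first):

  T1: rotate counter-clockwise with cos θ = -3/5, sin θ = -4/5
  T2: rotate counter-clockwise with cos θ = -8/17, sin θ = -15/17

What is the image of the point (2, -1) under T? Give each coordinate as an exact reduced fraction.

T1 rotate counter-clockwise with cos θ = -3/5, sin θ = -4/5: (2, -1) → (-2, -1)
T2 rotate counter-clockwise with cos θ = -8/17, sin θ = -15/17: (-2, -1) → (1/17, 38/17)

T(p) = (1/17, 38/17)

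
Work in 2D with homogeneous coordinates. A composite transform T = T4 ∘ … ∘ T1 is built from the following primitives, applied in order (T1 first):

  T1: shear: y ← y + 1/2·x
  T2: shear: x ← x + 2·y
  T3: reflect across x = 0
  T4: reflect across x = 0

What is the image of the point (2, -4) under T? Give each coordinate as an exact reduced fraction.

T(p) = (-4, -3)

T1 shear: y ← y + 1/2·x: (2, -4) → (2, -3)
T2 shear: x ← x + 2·y: (2, -3) → (-4, -3)
T3 reflect across x = 0: (-4, -3) → (4, -3)
T4 reflect across x = 0: (4, -3) → (-4, -3)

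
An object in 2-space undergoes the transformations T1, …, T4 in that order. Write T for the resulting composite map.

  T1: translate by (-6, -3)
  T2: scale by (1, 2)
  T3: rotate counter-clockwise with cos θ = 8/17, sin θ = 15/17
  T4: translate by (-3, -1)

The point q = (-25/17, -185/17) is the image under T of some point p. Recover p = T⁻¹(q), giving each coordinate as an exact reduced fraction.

p = (-2, 0)

T1 = [1 0 -6; 0 1 -3; 0 0 1]
T2·T1 = [1 0 -6; 0 2 -6; 0 0 1]
T3·…·T1 = [8/17 -30/17 42/17; 15/17 16/17 -138/17; 0 0 1]
T4·…·T1 = [8/17 -30/17 -9/17; 15/17 16/17 -155/17; 0 0 1]
det M = 2; M⁻¹ = [8/17 15/17 141/17; -15/34 4/17 65/34; 0 0 1]
M⁻¹ · (-25/17, -185/17)ᵀ = (-2, 0)ᵀ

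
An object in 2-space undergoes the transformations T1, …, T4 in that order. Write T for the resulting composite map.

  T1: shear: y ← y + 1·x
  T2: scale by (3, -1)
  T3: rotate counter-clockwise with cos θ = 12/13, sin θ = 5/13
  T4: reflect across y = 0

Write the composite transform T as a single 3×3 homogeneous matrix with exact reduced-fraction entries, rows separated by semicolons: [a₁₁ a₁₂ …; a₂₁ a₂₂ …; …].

T = [41/13 5/13 0; -3/13 12/13 0; 0 0 1]

T1 = [1 0 0; 1 1 0; 0 0 1]
T2·T1 = [3 0 0; -1 -1 0; 0 0 1]
T3·…·T1 = [41/13 5/13 0; 3/13 -12/13 0; 0 0 1]
T4·…·T1 = [41/13 5/13 0; -3/13 12/13 0; 0 0 1]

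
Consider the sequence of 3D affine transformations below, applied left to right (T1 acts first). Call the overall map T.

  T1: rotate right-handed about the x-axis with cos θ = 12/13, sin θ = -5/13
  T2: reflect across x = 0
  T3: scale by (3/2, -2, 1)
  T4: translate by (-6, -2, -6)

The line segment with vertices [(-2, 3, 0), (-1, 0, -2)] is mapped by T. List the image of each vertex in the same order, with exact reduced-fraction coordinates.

T1 rotate right-handed about the x-axis with cos θ = 12/13, sin θ = -5/13: (-2, 3, 0) → (-2, 36/13, -15/13); (-1, 0, -2) → (-1, -10/13, -24/13)
T2 reflect across x = 0: (-2, 36/13, -15/13) → (2, 36/13, -15/13); (-1, -10/13, -24/13) → (1, -10/13, -24/13)
T3 scale by (3/2, -2, 1): (2, 36/13, -15/13) → (3, -72/13, -15/13); (1, -10/13, -24/13) → (3/2, 20/13, -24/13)
T4 translate by (-6, -2, -6): (3, -72/13, -15/13) → (-3, -98/13, -93/13); (3/2, 20/13, -24/13) → (-9/2, -6/13, -102/13)

image vertices: (-3, -98/13, -93/13), (-9/2, -6/13, -102/13)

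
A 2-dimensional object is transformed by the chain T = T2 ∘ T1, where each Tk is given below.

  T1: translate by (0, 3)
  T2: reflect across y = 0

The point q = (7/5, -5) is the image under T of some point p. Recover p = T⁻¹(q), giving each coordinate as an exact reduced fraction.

p = (7/5, 2)

T1 = [1 0 0; 0 1 3; 0 0 1]
T2·T1 = [1 0 0; 0 -1 -3; 0 0 1]
det M = -1; M⁻¹ = [1 0 0; 0 -1 -3; 0 0 1]
M⁻¹ · (7/5, -5)ᵀ = (7/5, 2)ᵀ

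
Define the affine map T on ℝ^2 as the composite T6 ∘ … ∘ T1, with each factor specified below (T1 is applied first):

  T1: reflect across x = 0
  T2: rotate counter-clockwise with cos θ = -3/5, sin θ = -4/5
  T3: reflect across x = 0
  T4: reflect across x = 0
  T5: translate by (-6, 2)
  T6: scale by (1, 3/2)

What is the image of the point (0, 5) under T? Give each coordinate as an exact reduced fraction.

T1 reflect across x = 0: (0, 5) → (0, 5)
T2 rotate counter-clockwise with cos θ = -3/5, sin θ = -4/5: (0, 5) → (4, -3)
T3 reflect across x = 0: (4, -3) → (-4, -3)
T4 reflect across x = 0: (-4, -3) → (4, -3)
T5 translate by (-6, 2): (4, -3) → (-2, -1)
T6 scale by (1, 3/2): (-2, -1) → (-2, -3/2)

T(p) = (-2, -3/2)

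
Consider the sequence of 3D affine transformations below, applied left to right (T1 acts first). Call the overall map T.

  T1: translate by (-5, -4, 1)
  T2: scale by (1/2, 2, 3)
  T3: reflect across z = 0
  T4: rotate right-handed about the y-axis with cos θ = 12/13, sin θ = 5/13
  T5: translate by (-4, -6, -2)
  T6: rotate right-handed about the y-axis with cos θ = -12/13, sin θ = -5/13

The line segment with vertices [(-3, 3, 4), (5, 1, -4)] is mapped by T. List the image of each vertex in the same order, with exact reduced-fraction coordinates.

T1 translate by (-5, -4, 1): (-3, 3, 4) → (-8, -1, 5); (5, 1, -4) → (0, -3, -3)
T2 scale by (1/2, 2, 3): (-8, -1, 5) → (-4, -2, 15); (0, -3, -3) → (0, -6, -9)
T3 reflect across z = 0: (-4, -2, 15) → (-4, -2, -15); (0, -6, -9) → (0, -6, 9)
T4 rotate right-handed about the y-axis with cos θ = 12/13, sin θ = 5/13: (-4, -2, -15) → (-123/13, -2, -160/13); (0, -6, 9) → (45/13, -6, 108/13)
T5 translate by (-4, -6, -2): (-123/13, -2, -160/13) → (-175/13, -8, -186/13); (45/13, -6, 108/13) → (-7/13, -12, 82/13)
T6 rotate right-handed about the y-axis with cos θ = -12/13, sin θ = -5/13: (-175/13, -8, -186/13) → (3030/169, -8, 1357/169); (-7/13, -12, 82/13) → (-326/169, -12, -1019/169)

image vertices: (3030/169, -8, 1357/169), (-326/169, -12, -1019/169)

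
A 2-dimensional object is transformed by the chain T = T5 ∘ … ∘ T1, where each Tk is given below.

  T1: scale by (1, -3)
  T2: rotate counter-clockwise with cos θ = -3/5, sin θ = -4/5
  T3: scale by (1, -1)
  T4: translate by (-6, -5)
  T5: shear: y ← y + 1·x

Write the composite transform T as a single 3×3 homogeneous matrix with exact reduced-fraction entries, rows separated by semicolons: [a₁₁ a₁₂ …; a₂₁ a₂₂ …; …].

T = [-3/5 -12/5 -6; 1/5 -21/5 -11; 0 0 1]

T1 = [1 0 0; 0 -3 0; 0 0 1]
T2·T1 = [-3/5 -12/5 0; -4/5 9/5 0; 0 0 1]
T3·…·T1 = [-3/5 -12/5 0; 4/5 -9/5 0; 0 0 1]
T4·…·T1 = [-3/5 -12/5 -6; 4/5 -9/5 -5; 0 0 1]
T5·…·T1 = [-3/5 -12/5 -6; 1/5 -21/5 -11; 0 0 1]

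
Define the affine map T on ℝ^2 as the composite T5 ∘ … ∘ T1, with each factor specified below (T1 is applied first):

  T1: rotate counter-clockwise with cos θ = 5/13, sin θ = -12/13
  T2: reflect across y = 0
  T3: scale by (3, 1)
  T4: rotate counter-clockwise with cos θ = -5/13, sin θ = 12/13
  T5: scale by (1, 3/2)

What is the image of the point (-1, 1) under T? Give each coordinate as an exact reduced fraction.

T(p) = (99/169, 1011/338)

T1 rotate counter-clockwise with cos θ = 5/13, sin θ = -12/13: (-1, 1) → (7/13, 17/13)
T2 reflect across y = 0: (7/13, 17/13) → (7/13, -17/13)
T3 scale by (3, 1): (7/13, -17/13) → (21/13, -17/13)
T4 rotate counter-clockwise with cos θ = -5/13, sin θ = 12/13: (21/13, -17/13) → (99/169, 337/169)
T5 scale by (1, 3/2): (99/169, 337/169) → (99/169, 1011/338)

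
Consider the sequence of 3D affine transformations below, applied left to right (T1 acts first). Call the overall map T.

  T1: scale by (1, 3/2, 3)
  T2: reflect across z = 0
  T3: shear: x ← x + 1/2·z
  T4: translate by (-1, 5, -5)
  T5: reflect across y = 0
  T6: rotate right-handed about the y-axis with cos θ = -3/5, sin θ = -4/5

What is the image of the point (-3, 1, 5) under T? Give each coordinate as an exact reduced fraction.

T1 scale by (1, 3/2, 3): (-3, 1, 5) → (-3, 3/2, 15)
T2 reflect across z = 0: (-3, 3/2, 15) → (-3, 3/2, -15)
T3 shear: x ← x + 1/2·z: (-3, 3/2, -15) → (-21/2, 3/2, -15)
T4 translate by (-1, 5, -5): (-21/2, 3/2, -15) → (-23/2, 13/2, -20)
T5 reflect across y = 0: (-23/2, 13/2, -20) → (-23/2, -13/2, -20)
T6 rotate right-handed about the y-axis with cos θ = -3/5, sin θ = -4/5: (-23/2, -13/2, -20) → (229/10, -13/2, 14/5)

T(p) = (229/10, -13/2, 14/5)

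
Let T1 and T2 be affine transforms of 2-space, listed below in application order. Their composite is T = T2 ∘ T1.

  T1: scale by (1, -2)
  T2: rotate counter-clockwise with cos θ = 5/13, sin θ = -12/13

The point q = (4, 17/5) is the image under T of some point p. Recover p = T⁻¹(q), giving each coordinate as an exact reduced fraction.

T1 = [1 0 0; 0 -2 0; 0 0 1]
T2·T1 = [5/13 -24/13 0; -12/13 -10/13 0; 0 0 1]
det M = -2; M⁻¹ = [5/13 -12/13 0; -6/13 -5/26 0; 0 0 1]
M⁻¹ · (4, 17/5)ᵀ = (-8/5, -5/2)ᵀ

p = (-8/5, -5/2)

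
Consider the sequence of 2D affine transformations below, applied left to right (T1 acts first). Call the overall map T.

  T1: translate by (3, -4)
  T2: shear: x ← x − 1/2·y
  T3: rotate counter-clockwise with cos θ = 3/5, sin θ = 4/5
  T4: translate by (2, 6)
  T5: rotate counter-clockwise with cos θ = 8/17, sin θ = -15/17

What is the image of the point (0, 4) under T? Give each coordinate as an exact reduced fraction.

T(p) = (46/5, 3/5)

T1 translate by (3, -4): (0, 4) → (3, 0)
T2 shear: x ← x − 1/2·y: (3, 0) → (3, 0)
T3 rotate counter-clockwise with cos θ = 3/5, sin θ = 4/5: (3, 0) → (9/5, 12/5)
T4 translate by (2, 6): (9/5, 12/5) → (19/5, 42/5)
T5 rotate counter-clockwise with cos θ = 8/17, sin θ = -15/17: (19/5, 42/5) → (46/5, 3/5)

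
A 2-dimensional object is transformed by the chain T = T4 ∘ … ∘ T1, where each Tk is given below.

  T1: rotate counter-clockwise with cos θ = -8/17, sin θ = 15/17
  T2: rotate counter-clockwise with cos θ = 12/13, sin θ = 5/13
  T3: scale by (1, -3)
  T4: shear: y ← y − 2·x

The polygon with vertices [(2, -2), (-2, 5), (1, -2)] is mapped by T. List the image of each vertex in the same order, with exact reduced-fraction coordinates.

T1 rotate counter-clockwise with cos θ = -8/17, sin θ = 15/17: (2, -2) → (14/17, 46/17); (-2, 5) → (-59/17, -70/17); (1, -2) → (22/17, 31/17)
T2 rotate counter-clockwise with cos θ = 12/13, sin θ = 5/13: (14/17, 46/17) → (-62/221, 622/221); (-59/17, -70/17) → (-358/221, -1135/221); (22/17, 31/17) → (109/221, 482/221)
T3 scale by (1, -3): (-62/221, 622/221) → (-62/221, -1866/221); (-358/221, -1135/221) → (-358/221, 3405/221); (109/221, 482/221) → (109/221, -1446/221)
T4 shear: y ← y − 2·x: (-62/221, -1866/221) → (-62/221, -134/17); (-358/221, 3405/221) → (-358/221, 317/17); (109/221, -1446/221) → (109/221, -128/17)

image vertices: (-62/221, -134/17), (-358/221, 317/17), (109/221, -128/17)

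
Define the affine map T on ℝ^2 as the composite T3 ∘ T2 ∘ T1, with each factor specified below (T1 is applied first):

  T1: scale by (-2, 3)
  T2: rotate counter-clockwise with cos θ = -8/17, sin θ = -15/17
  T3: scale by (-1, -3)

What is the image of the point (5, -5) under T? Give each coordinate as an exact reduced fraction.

T1 scale by (-2, 3): (5, -5) → (-10, -15)
T2 rotate counter-clockwise with cos θ = -8/17, sin θ = -15/17: (-10, -15) → (-145/17, 270/17)
T3 scale by (-1, -3): (-145/17, 270/17) → (145/17, -810/17)

T(p) = (145/17, -810/17)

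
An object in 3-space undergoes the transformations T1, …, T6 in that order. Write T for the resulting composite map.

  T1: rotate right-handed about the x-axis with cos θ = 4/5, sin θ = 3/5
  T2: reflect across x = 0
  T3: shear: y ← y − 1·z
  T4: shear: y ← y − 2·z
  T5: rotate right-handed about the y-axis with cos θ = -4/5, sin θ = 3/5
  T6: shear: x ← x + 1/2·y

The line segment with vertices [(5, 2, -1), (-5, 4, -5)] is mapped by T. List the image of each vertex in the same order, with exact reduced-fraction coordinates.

T1 rotate right-handed about the x-axis with cos θ = 4/5, sin θ = 3/5: (5, 2, -1) → (5, 11/5, 2/5); (-5, 4, -5) → (-5, 31/5, -8/5)
T2 reflect across x = 0: (5, 11/5, 2/5) → (-5, 11/5, 2/5); (-5, 31/5, -8/5) → (5, 31/5, -8/5)
T3 shear: y ← y − 1·z: (-5, 11/5, 2/5) → (-5, 9/5, 2/5); (5, 31/5, -8/5) → (5, 39/5, -8/5)
T4 shear: y ← y − 2·z: (-5, 9/5, 2/5) → (-5, 1, 2/5); (5, 39/5, -8/5) → (5, 11, -8/5)
T5 rotate right-handed about the y-axis with cos θ = -4/5, sin θ = 3/5: (-5, 1, 2/5) → (106/25, 1, 67/25); (5, 11, -8/5) → (-124/25, 11, -43/25)
T6 shear: x ← x + 1/2·y: (106/25, 1, 67/25) → (237/50, 1, 67/25); (-124/25, 11, -43/25) → (27/50, 11, -43/25)

image vertices: (237/50, 1, 67/25), (27/50, 11, -43/25)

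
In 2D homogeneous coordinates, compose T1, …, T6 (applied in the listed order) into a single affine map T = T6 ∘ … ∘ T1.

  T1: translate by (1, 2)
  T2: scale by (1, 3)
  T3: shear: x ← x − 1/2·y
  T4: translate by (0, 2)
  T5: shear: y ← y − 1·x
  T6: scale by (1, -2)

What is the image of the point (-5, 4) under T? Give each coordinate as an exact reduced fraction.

T(p) = (-13, -66)

T1 translate by (1, 2): (-5, 4) → (-4, 6)
T2 scale by (1, 3): (-4, 6) → (-4, 18)
T3 shear: x ← x − 1/2·y: (-4, 18) → (-13, 18)
T4 translate by (0, 2): (-13, 18) → (-13, 20)
T5 shear: y ← y − 1·x: (-13, 20) → (-13, 33)
T6 scale by (1, -2): (-13, 33) → (-13, -66)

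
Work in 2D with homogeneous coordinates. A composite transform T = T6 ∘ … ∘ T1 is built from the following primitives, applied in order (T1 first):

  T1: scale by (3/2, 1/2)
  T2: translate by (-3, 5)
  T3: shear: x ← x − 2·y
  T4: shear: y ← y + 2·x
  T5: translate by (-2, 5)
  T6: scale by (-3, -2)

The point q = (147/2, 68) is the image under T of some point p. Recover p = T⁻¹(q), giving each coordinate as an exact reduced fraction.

T1 = [3/2 0 0; 0 1/2 0; 0 0 1]
T2·T1 = [3/2 0 -3; 0 1/2 5; 0 0 1]
T3·…·T1 = [3/2 -1 -13; 0 1/2 5; 0 0 1]
T4·…·T1 = [3/2 -1 -13; 3 -3/2 -21; 0 0 1]
T5·…·T1 = [3/2 -1 -15; 3 -3/2 -16; 0 0 1]
T6·…·T1 = [-9/2 3 45; -6 3 32; 0 0 1]
det M = 9/2; M⁻¹ = [2/3 -2/3 -26/3; 4/3 -1 -28; 0 0 1]
M⁻¹ · (147/2, 68)ᵀ = (-5, 2)ᵀ

p = (-5, 2)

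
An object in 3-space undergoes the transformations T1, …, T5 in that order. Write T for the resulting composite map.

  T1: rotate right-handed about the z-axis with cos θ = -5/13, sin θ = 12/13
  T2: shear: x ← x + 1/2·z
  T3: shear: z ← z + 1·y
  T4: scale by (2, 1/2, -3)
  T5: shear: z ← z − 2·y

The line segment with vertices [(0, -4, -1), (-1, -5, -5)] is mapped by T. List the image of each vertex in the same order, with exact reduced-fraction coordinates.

image vertices: (83/13, 10/13, -41/13), (5, 1/2, 11)

T1 rotate right-handed about the z-axis with cos θ = -5/13, sin θ = 12/13: (0, -4, -1) → (48/13, 20/13, -1); (-1, -5, -5) → (5, 1, -5)
T2 shear: x ← x + 1/2·z: (48/13, 20/13, -1) → (83/26, 20/13, -1); (5, 1, -5) → (5/2, 1, -5)
T3 shear: z ← z + 1·y: (83/26, 20/13, -1) → (83/26, 20/13, 7/13); (5/2, 1, -5) → (5/2, 1, -4)
T4 scale by (2, 1/2, -3): (83/26, 20/13, 7/13) → (83/13, 10/13, -21/13); (5/2, 1, -4) → (5, 1/2, 12)
T5 shear: z ← z − 2·y: (83/13, 10/13, -21/13) → (83/13, 10/13, -41/13); (5, 1/2, 12) → (5, 1/2, 11)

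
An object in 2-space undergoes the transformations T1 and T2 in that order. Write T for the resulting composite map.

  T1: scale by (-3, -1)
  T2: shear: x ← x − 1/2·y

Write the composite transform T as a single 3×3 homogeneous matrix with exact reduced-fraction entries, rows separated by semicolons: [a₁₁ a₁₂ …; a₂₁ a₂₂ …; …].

T1 = [-3 0 0; 0 -1 0; 0 0 1]
T2·T1 = [-3 1/2 0; 0 -1 0; 0 0 1]

T = [-3 1/2 0; 0 -1 0; 0 0 1]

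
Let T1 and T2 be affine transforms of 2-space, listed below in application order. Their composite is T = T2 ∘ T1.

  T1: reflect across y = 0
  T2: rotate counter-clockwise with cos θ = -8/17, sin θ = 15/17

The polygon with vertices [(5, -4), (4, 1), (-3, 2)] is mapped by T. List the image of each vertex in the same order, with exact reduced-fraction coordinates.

T1 reflect across y = 0: (5, -4) → (5, 4); (4, 1) → (4, -1); (-3, 2) → (-3, -2)
T2 rotate counter-clockwise with cos θ = -8/17, sin θ = 15/17: (5, 4) → (-100/17, 43/17); (4, -1) → (-1, 4); (-3, -2) → (54/17, -29/17)

image vertices: (-100/17, 43/17), (-1, 4), (54/17, -29/17)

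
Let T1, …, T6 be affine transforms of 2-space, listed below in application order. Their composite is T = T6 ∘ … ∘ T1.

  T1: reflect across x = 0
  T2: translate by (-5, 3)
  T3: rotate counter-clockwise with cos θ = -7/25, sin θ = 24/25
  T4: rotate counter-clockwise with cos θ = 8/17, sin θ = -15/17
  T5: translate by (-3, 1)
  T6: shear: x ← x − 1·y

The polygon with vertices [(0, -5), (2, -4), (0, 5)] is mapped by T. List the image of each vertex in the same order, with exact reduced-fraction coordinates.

T1 reflect across x = 0: (0, -5) → (0, -5); (2, -4) → (-2, -4); (0, 5) → (0, 5)
T2 translate by (-5, 3): (0, -5) → (-5, -2); (-2, -4) → (-7, -1); (0, 5) → (-5, 8)
T3 rotate counter-clockwise with cos θ = -7/25, sin θ = 24/25: (-5, -2) → (83/25, -106/25); (-7, -1) → (73/25, -161/25); (-5, 8) → (-157/25, -176/25)
T4 rotate counter-clockwise with cos θ = 8/17, sin θ = -15/17: (83/25, -106/25) → (-926/425, -2093/425); (73/25, -161/25) → (-1831/425, -2383/425); (-157/25, -176/25) → (-3896/425, 947/425)
T5 translate by (-3, 1): (-926/425, -2093/425) → (-2201/425, -1668/425); (-1831/425, -2383/425) → (-3106/425, -1958/425); (-3896/425, 947/425) → (-5171/425, 1372/425)
T6 shear: x ← x − 1·y: (-2201/425, -1668/425) → (-533/425, -1668/425); (-3106/425, -1958/425) → (-1148/425, -1958/425); (-5171/425, 1372/425) → (-6543/425, 1372/425)

image vertices: (-533/425, -1668/425), (-1148/425, -1958/425), (-6543/425, 1372/425)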